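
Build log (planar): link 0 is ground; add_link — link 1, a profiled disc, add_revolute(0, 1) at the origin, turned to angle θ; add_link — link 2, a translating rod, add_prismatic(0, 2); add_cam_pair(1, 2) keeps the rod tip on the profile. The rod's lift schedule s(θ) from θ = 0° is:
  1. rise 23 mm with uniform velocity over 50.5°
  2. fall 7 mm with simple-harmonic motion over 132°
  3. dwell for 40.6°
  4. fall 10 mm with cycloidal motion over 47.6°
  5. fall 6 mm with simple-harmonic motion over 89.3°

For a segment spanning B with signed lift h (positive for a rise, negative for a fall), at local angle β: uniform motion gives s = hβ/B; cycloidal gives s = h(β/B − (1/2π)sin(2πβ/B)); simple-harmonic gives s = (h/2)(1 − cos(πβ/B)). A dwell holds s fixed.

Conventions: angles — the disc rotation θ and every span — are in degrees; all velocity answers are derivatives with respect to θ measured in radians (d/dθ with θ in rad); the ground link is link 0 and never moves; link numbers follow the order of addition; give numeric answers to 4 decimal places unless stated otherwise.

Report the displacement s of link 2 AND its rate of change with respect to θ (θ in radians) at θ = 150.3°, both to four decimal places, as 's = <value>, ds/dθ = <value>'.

seg 1 [0°–50.5°] uniform, h=23: full span → s += 23 → s = 23.0000
seg 2 [50.5°–182.5°] simple-harmonic, h=-7: θ=150.3° here. β=99.8, B=132. -7/2·(1 − cos(π·0.7561)) = -6.0215 → s = 16.9785
velocity in seg [50.5°–182.5°] (simple-harmonic), θ in radians: β = 99.8° = 1.7418 rad, B = 132° = 2.3038 rad; ds/dθ = (πh/(2B)) sin(πβ/B) = (π·(-7)/(2·2.3038)) sin(π·0.7561) = -3.309963 mm/rad

s = 16.9785, ds/dθ = -3.3100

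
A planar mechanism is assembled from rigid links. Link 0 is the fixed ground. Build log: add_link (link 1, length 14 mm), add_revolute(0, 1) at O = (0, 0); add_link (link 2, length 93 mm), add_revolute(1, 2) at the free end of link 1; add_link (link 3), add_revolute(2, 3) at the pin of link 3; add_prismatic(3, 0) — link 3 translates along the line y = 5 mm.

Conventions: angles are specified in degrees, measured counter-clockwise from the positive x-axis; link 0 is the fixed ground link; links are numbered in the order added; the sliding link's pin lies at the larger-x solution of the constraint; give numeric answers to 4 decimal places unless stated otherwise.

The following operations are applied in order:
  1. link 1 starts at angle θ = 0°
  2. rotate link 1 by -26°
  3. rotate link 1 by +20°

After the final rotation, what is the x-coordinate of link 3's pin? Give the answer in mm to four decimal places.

geometry: r = 14 mm, L = 93 mm, e = 5 mm; θ starts at 0°
rotate link 1 by -26°: θ ← 0° -26° = -26°
rotate link 1 by +20°: θ ← -26° +20° = -6°
crank pin P = (r cos θ, r sin θ) = (13.923307, -1.463398)
h = r sin θ − e = -1.463398 − 5 = -6.463398
x = r cos θ + √(L² − h²) = 13.923307 + 92.775129 = 106.698435

106.6984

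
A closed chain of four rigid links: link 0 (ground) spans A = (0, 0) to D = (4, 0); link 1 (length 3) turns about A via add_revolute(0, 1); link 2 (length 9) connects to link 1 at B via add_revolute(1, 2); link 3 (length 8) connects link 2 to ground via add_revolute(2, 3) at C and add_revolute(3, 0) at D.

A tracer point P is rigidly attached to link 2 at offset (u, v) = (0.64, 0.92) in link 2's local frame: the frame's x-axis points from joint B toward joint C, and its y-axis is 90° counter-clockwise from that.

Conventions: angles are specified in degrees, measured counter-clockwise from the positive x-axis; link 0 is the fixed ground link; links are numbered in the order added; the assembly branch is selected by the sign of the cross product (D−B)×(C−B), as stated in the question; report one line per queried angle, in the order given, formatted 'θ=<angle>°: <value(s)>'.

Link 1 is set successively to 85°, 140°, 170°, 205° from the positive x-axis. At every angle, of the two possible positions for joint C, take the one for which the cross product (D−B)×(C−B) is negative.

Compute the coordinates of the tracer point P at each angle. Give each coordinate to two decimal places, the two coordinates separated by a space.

A=(0,0), D=(4.00,0)
θ=85°: B = A + 3.00·(cos85°, sin85°) = (0.2615, 2.9886)
θ=85°: |BD| = 4.7863
θ=85°: circle(B,9.00) ∩ circle(D,8.00): a=4.1690, h=7.9762
θ=85°:   candidates: C₊=(8.4983,6.6155) cross=38.176; C₋=(-1.4625,-5.8448) cross=-38.176
θ=85°:   branch - wants cross < 0 → take C=(-1.4625,-5.8448) (cross=-38.176)
θ=85°: ex = (C−B)/|BC| = (-0.1916,-0.9815); ey = (0.9815,-0.1916)
θ=85°: P = B + 0.64·ex + 0.92·ey = (1.0418,2.1842)
θ=140°: B = A + 3.00·(cos140°, sin140°) = (-2.2981, 1.9284)
θ=140°: |BD| = 6.5867
θ=140°: circle(B,9.00) ∩ circle(D,8.00): a=4.5838, h=7.7452
θ=140°:   candidates: C₊=(4.3524,7.9922) cross=51.016; C₋=(-0.1827,-6.8195) cross=-51.016
θ=140°:   branch - wants cross < 0 → take C=(-0.1827,-6.8195) (cross=-51.016)
θ=140°: ex = (C−B)/|BC| = (0.2351,-0.9720); ey = (0.9720,0.2351)
θ=140°: P = B + 0.64·ex + 0.92·ey = (-1.2535,1.5225)
θ=170°: B = A + 3.00·(cos170°, sin170°) = (-2.9544, 0.5209)
θ=170°: |BD| = 6.9739
θ=170°: circle(B,9.00) ∩ circle(D,8.00): a=4.7058, h=7.6717
θ=170°:   candidates: C₊=(2.3113,7.8197) cross=53.502; C₋=(1.1651,-7.4809) cross=-53.502
θ=170°:   branch - wants cross < 0 → take C=(1.1651,-7.4809) (cross=-53.502)
θ=170°: ex = (C−B)/|BC| = (0.4577,-0.8891); ey = (0.8891,0.4577)
θ=170°: P = B + 0.64·ex + 0.92·ey = (-1.8435,0.3730)
θ=205°: B = A + 3.00·(cos205°, sin205°) = (-2.7189, -1.2679)
θ=205°: |BD| = 6.8375
θ=205°: circle(B,9.00) ∩ circle(D,8.00): a=4.6619, h=7.6985
θ=205°:   candidates: C₊=(0.4346,7.1616) cross=52.638; C₋=(3.2896,-7.9684) cross=-52.638
θ=205°:   branch - wants cross < 0 → take C=(3.2896,-7.9684) (cross=-52.638)
θ=205°: ex = (C−B)/|BC| = (0.6676,-0.7445); ey = (0.7445,0.6676)
θ=205°: P = B + 0.64·ex + 0.92·ey = (-1.6067,-1.1301)

θ=85°: 1.04 2.18
θ=140°: -1.25 1.52
θ=170°: -1.84 0.37
θ=205°: -1.61 -1.13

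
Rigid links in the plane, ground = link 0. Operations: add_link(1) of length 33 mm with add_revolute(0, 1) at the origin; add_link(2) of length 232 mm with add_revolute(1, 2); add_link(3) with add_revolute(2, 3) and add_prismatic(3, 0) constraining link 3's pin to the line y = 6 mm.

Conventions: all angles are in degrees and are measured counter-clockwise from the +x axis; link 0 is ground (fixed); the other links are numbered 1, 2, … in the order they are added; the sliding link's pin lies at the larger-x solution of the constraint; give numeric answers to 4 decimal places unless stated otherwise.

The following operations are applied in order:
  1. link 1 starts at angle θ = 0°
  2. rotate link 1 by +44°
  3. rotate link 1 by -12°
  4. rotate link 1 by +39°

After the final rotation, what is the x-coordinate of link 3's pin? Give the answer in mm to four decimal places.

geometry: r = 33 mm, L = 232 mm, e = 6 mm; θ starts at 0°
rotate link 1 by +44°: θ ← 0° +44° = 44°
rotate link 1 by -12°: θ ← 44° -12° = 32°
rotate link 1 by +39°: θ ← 32° +39° = 71°
crank pin P = (r cos θ, r sin θ) = (10.743749, 31.202113)
h = r sin θ − e = 31.202113 − 6 = 25.202113
x = r cos θ + √(L² − h²) = 10.743749 + 230.627088 = 241.370837

241.3708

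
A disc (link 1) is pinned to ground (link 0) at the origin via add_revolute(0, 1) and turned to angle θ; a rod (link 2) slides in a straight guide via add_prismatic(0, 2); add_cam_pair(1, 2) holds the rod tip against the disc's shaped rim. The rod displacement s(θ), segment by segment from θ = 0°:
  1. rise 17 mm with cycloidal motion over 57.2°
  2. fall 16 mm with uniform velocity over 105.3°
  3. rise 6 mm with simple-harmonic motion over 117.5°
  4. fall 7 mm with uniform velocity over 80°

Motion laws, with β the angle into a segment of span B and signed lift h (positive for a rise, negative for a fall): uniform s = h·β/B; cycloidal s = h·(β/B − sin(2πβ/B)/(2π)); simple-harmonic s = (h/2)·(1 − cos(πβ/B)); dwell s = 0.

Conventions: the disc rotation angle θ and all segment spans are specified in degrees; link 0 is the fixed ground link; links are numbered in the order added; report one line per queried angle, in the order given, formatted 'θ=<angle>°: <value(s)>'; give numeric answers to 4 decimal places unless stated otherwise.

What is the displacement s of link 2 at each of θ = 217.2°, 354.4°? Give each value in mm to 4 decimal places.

segment 1 (0° to 57.2°, cycloidal, h = 17) is passed completely: s = 0.0000 + (17) = 17.0000
segment 2 (57.2° to 162.5°, uniform, h = -16) is passed completely: s = 17.0000 + (-16) = 1.0000
θ = 217.2° falls in segment 3 (162.5° to 280°, simple-harmonic, h = 6): β = 217.2 − 162.5 = 54.7°, B = 117.5°; Δs = 6/2·(1 − cos(π·0.4655)) = 2.6758; s = 1.0000 + 2.6758 = 3.6758
segment 3 (162.5° to 280°, simple-harmonic, h = 6) is passed completely: s = 1.0000 + (6) = 7.0000
θ = 354.4° falls in segment 4 (280° to 360°, uniform, h = -7): β = 354.4 − 280 = 74.4°, B = 80°; Δs = -7·74.4/80 = -6.5100; s = 7.0000 − 6.5100 = 0.4900

θ=217.2°: 3.6758
θ=354.4°: 0.4900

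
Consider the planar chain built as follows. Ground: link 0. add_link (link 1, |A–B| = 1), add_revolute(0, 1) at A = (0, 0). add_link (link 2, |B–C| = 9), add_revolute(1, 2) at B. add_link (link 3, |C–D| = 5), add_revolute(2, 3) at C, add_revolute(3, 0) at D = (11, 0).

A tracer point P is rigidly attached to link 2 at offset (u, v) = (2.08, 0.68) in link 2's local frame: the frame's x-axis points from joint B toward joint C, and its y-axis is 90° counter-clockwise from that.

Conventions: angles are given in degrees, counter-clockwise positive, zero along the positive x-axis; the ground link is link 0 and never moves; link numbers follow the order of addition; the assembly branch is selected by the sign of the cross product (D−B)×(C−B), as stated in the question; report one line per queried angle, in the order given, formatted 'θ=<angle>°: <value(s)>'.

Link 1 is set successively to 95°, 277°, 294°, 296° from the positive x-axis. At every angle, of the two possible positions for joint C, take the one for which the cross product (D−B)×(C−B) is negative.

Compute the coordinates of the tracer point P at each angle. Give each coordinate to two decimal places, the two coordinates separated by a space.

A=(0,0), D=(11.00,0)
θ=95°: B = A + 1.00·(cos95°, sin95°) = (-0.0872, 0.9962)
θ=95°: |BD| = 11.1318
θ=95°: circle(B,9.00) ∩ circle(D,5.00): a=8.0812, h=3.9615
θ=95°:   candidates: C₊=(8.3162,4.2187) cross=44.099; C₋=(7.6071,-3.6727) cross=-44.099
θ=95°:   branch - wants cross < 0 → take C=(7.6071,-3.6727) (cross=-44.099)
θ=95°: ex = (C−B)/|BC| = (0.8549,-0.5188); ey = (0.5188,0.8549)
θ=95°: P = B + 2.08·ex + 0.68·ey = (2.0438,0.4985)
θ=277°: B = A + 1.00·(cos277°, sin277°) = (0.1219, -0.9925)
θ=277°: |BD| = 10.9233
θ=277°: circle(B,9.00) ∩ circle(D,5.00): a=8.0250, h=4.0743
θ=277°:   candidates: C₊=(7.7434,3.7941) cross=44.505; C₋=(8.4839,-4.3208) cross=-44.505
θ=277°:   branch - wants cross < 0 → take C=(8.4839,-4.3208) (cross=-44.505)
θ=277°: ex = (C−B)/|BC| = (0.9291,-0.3698); ey = (0.3698,0.9291)
θ=277°: P = B + 2.08·ex + 0.68·ey = (2.3059,-1.1299)
θ=294°: B = A + 1.00·(cos294°, sin294°) = (0.4067, -0.9135)
θ=294°: |BD| = 10.6326
θ=294°: circle(B,9.00) ∩ circle(D,5.00): a=7.9497, h=4.2193
θ=294°:   candidates: C₊=(7.9645,3.9731) cross=44.862; C₋=(8.6896,-4.4342) cross=-44.862
θ=294°:   branch - wants cross < 0 → take C=(8.6896,-4.4342) (cross=-44.862)
θ=294°: ex = (C−B)/|BC| = (0.9203,-0.3912); ey = (0.3912,0.9203)
θ=294°: P = B + 2.08·ex + 0.68·ey = (2.5870,-1.1014)
θ=296°: B = A + 1.00·(cos296°, sin296°) = (0.4384, -0.8988)
θ=296°: |BD| = 10.5998
θ=296°: circle(B,9.00) ∩ circle(D,5.00): a=7.9415, h=4.2348
θ=296°:   candidates: C₊=(7.9922,3.9941) cross=44.888; C₋=(8.7103,-4.4449) cross=-44.888
θ=296°:   branch - wants cross < 0 → take C=(8.7103,-4.4449) (cross=-44.888)
θ=296°: ex = (C−B)/|BC| = (0.9191,-0.3940); ey = (0.3940,0.9191)
θ=296°: P = B + 2.08·ex + 0.68·ey = (2.6180,-1.0934)

θ=95°: 2.04 0.50
θ=277°: 2.31 -1.13
θ=294°: 2.59 -1.10
θ=296°: 2.62 -1.09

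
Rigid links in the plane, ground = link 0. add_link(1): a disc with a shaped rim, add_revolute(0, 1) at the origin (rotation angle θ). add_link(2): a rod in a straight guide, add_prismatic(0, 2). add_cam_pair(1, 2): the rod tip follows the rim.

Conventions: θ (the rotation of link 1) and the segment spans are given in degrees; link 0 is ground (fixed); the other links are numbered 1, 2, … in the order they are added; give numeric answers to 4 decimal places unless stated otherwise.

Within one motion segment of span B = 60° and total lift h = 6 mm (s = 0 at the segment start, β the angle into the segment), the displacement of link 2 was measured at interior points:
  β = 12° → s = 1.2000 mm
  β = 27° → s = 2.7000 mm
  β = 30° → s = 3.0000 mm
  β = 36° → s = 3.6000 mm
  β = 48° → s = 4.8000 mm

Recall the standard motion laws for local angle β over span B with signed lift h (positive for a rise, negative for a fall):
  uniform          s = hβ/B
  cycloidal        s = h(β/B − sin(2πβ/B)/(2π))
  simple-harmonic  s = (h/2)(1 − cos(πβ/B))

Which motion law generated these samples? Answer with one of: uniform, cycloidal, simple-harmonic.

candidates at β/B = r: uniform s = h·r (linear in β); cycloidal s = h·(r − sin(2πr)/(2π)); simple-harmonic s = (h/2)(1 − cos(πr))
β=12°: printed 1.2000 | uniform 1.2000, cycloidal 0.2918, simple-harmonic 0.5729
β=27°: printed 2.7000 | uniform 2.7000, cycloidal 2.4049, simple-harmonic 2.5307
β=30°: printed 3.0000 | uniform 3.0000, cycloidal 3.0000, simple-harmonic 3.0000
β=36°: printed 3.6000 | uniform 3.6000, cycloidal 4.1613, simple-harmonic 3.9271
β=48°: printed 4.8000 | uniform 4.8000, cycloidal 5.7082, simple-harmonic 5.4271
only one law matches every sample → uniform

uniform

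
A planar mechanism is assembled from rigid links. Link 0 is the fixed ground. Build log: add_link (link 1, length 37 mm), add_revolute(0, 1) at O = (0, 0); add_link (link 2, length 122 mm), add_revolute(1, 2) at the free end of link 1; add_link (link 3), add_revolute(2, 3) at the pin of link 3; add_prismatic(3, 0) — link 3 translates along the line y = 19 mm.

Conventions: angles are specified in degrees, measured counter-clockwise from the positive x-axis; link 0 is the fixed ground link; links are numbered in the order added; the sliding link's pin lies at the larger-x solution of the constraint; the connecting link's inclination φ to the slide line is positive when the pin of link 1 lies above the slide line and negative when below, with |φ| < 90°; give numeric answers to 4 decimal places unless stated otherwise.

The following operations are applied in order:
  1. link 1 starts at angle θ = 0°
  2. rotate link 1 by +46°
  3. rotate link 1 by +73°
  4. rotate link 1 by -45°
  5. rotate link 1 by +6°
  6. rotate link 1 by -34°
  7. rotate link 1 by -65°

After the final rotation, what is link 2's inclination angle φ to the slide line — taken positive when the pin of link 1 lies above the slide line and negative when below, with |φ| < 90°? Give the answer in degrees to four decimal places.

geometry: r = 37 mm, L = 122 mm, e = 19 mm; θ starts at 0°
rotate link 1 by +46°: θ ← 0° +46° = 46°
rotate link 1 by +73°: θ ← 46° +73° = 119°
rotate link 1 by -45°: θ ← 119° -45° = 74°
rotate link 1 by +6°: θ ← 74° +6° = 80°
rotate link 1 by -34°: θ ← 80° -34° = 46°
rotate link 1 by -65°: θ ← 46° -65° = -19°
h = r sin θ − e = -12.046022 − 19 = -31.046022
sin φ = h / L = -31.046022 / 122 = -0.25447559
φ = arcsin(-0.25447559) = -14.742513°

-14.7425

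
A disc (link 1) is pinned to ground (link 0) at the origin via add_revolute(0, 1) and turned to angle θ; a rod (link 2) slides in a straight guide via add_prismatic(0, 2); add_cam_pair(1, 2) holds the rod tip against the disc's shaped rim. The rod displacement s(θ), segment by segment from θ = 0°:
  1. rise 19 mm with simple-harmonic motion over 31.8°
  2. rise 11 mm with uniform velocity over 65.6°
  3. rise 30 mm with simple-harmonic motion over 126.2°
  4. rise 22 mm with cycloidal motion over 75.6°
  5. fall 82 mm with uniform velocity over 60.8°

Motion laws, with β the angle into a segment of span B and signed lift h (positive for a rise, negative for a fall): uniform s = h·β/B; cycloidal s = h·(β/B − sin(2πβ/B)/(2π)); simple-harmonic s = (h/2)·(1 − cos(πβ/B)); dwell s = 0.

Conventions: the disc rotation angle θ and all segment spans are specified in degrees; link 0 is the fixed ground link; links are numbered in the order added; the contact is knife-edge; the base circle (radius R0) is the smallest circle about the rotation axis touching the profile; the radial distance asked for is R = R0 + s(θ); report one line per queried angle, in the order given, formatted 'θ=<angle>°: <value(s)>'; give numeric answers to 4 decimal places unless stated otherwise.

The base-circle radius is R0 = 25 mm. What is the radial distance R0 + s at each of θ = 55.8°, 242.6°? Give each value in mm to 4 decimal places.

segment 1 (0° to 31.8°, simple-harmonic, h = 19) is passed completely: s = 0.0000 + (19) = 19.0000
θ = 55.8° falls in segment 2 (31.8° to 97.4°, uniform, h = 11): β = 55.8 − 31.8 = 24°, B = 65.6°; Δs = 11·24/65.6 = 4.0244; s = 19.0000 + 4.0244 = 23.0244
segment 2 (31.8° to 97.4°, uniform, h = 11) is passed completely: s = 19.0000 + (11) = 30.0000
segment 3 (97.4° to 223.6°, simple-harmonic, h = 30) is passed completely: s = 30.0000 + (30) = 60.0000
θ = 242.6° falls in segment 4 (223.6° to 299.2°, cycloidal, h = 22): β = 242.6 − 223.6 = 19°, B = 75.6°; Δs = 22·(0.2513 − sin(2π·0.2513)/(2π)) = 2.0278; s = 60.0000 + 2.0278 = 62.0278
θ=55.8°: R = R0 + s = 25 + 23.0244 = 48.0244
θ=242.6°: R = R0 + s = 25 + 62.0278 = 87.0278

θ=55.8°: 48.0244
θ=242.6°: 87.0278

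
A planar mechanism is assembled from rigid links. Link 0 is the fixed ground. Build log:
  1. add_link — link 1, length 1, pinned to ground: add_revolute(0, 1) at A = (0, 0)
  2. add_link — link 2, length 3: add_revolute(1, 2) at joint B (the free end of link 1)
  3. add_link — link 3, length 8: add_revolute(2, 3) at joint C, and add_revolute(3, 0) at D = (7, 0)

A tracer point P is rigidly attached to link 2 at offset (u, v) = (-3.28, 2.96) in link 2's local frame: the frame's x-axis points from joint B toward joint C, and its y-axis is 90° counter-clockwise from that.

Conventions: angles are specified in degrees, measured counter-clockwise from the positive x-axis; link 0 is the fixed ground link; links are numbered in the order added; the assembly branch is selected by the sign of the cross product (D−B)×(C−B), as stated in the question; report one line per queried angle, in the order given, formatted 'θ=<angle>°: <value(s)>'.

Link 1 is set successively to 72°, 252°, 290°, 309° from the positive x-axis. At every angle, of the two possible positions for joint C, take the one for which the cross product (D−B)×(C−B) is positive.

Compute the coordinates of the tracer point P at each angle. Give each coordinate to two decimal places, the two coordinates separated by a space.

A=(0,0), D=(7.00,0)
θ=72°: B = A + 1.00·(cos72°, sin72°) = (0.3090, 0.9511)
θ=72°: |BD| = 6.7582
θ=72°: circle(B,3.00) ∩ circle(D,8.00): a=-0.6900, h=2.9196
θ=72°:   candidates: C₊=(0.0368,3.9387) cross=19.731; C₋=(-0.7850,-1.8424) cross=-19.731
θ=72°:   branch + wants cross > 0 → take C=(0.0368,3.9387) (cross=19.731)
θ=72°: ex = (C−B)/|BC| = (-0.0908,0.9959); ey = (-0.9959,-0.0908)
θ=72°: P = B + -3.28·ex + 2.96·ey = (-2.3411,-2.5840)
θ=252°: B = A + 1.00·(cos252°, sin252°) = (-0.3090, -0.9511)
θ=252°: |BD| = 7.3706
θ=252°: circle(B,3.00) ∩ circle(D,8.00): a=-0.0457, h=2.9997
θ=252°:   candidates: C₊=(-0.7414,2.0176) cross=22.109; C₋=(0.0327,-3.9315) cross=-22.109
θ=252°:   branch + wants cross > 0 → take C=(-0.7414,2.0176) (cross=22.109)
θ=252°: ex = (C−B)/|BC| = (-0.1441,0.9896); ey = (-0.9896,-0.1441)
θ=252°: P = B + -3.28·ex + 2.96·ey = (-2.7654,-4.6234)
θ=290°: B = A + 1.00·(cos290°, sin290°) = (0.3420, -0.9397)
θ=290°: |BD| = 6.7240
θ=290°: circle(B,3.00) ∩ circle(D,8.00): a=-0.7279, h=2.9104
θ=290°:   candidates: C₊=(-0.7854,1.8404) cross=19.569; C₋=(0.0280,-3.9232) cross=-19.569
θ=290°:   branch + wants cross > 0 → take C=(-0.7854,1.8404) (cross=19.569)
θ=290°: ex = (C−B)/|BC| = (-0.3758,0.9267); ey = (-0.9267,-0.3758)
θ=290°: P = B + -3.28·ex + 2.96·ey = (-1.1683,-5.0917)
θ=309°: B = A + 1.00·(cos309°, sin309°) = (0.6293, -0.7771)
θ=309°: |BD| = 6.4179
θ=309°: circle(B,3.00) ∩ circle(D,8.00): a=-1.0759, h=2.8004
θ=309°:   candidates: C₊=(-0.7778,1.8724) cross=17.973; C₋=(-0.0996,-3.6872) cross=-17.973
θ=309°:   branch + wants cross > 0 → take C=(-0.7778,1.8724) (cross=17.973)
θ=309°: ex = (C−B)/|BC| = (-0.4690,0.8832); ey = (-0.8832,-0.4690)
θ=309°: P = B + -3.28·ex + 2.96·ey = (-0.4464,-5.0623)

θ=72°: -2.34 -2.58
θ=252°: -2.77 -4.62
θ=290°: -1.17 -5.09
θ=309°: -0.45 -5.06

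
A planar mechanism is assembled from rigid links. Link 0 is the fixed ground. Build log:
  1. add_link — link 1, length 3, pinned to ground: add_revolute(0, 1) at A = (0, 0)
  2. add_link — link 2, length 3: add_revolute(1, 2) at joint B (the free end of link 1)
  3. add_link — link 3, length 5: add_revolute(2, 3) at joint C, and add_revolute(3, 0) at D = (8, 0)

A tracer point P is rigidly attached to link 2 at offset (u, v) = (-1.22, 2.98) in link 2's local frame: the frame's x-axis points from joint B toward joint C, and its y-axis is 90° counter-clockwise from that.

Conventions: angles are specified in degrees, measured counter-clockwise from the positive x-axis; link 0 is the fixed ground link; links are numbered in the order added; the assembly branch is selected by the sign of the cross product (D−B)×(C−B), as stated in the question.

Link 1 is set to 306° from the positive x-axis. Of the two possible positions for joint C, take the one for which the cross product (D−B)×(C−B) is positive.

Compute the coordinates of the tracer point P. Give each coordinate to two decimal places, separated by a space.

A=(0,0), D=(8.00,0)
B = A + 3.00·(cos306°, sin306°) = (1.7634, -2.4271)
|BD| = 6.6923
circle(B,3.00) ∩ circle(D,5.00): a=2.1507, h=2.0915
  candidates: C₊=(3.0091,0.3021) cross=13.997; C₋=(4.5262,-3.5962) cross=-13.997
  branch + wants cross > 0 → take C=(3.0091,0.3021) (cross=13.997)
ex = (C−B)/|BC| = (0.4153,0.9097); ey = (-0.9097,0.4153)
P = B + -1.22·ex + 2.98·ey = (-1.4542,-2.2994)

-1.45 -2.30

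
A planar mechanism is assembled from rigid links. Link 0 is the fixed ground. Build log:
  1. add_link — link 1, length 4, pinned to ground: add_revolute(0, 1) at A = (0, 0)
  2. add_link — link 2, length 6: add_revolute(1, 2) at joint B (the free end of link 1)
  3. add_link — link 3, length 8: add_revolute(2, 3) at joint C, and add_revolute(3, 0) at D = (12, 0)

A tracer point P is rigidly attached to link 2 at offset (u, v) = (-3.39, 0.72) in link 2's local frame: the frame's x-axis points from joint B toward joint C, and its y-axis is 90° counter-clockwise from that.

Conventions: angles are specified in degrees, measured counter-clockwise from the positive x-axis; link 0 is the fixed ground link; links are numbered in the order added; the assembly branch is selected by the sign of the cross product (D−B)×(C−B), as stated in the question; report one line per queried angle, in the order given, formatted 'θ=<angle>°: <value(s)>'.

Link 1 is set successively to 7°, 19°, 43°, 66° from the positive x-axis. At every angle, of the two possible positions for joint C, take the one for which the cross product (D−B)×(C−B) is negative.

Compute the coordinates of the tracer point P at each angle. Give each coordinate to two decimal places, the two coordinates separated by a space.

A=(0,0), D=(12.00,0)
θ=7°: B = A + 4.00·(cos7°, sin7°) = (3.9702, 0.4875)
θ=7°: |BD| = 8.0446
θ=7°: circle(B,6.00) ∩ circle(D,8.00): a=2.2820, h=5.5491
θ=7°:   candidates: C₊=(6.5843,5.8881) cross=44.640; C₋=(5.9117,-5.1897) cross=-44.640
θ=7°:   branch - wants cross < 0 → take C=(5.9117,-5.1897) (cross=-44.640)
θ=7°: ex = (C−B)/|BC| = (0.3236,-0.9462); ey = (0.9462,0.3236)
θ=7°: P = B + -3.39·ex + 0.72·ey = (3.5545,3.9281)
θ=19°: B = A + 4.00·(cos19°, sin19°) = (3.7821, 1.3023)
θ=19°: |BD| = 8.3205
θ=19°: circle(B,6.00) ∩ circle(D,8.00): a=2.4776, h=5.4646
θ=19°:   candidates: C₊=(7.0845,6.3117) cross=45.468; C₋=(5.3739,-4.4827) cross=-45.468
θ=19°:   branch - wants cross < 0 → take C=(5.3739,-4.4827) (cross=-45.468)
θ=19°: ex = (C−B)/|BC| = (0.2653,-0.9642); ey = (0.9642,0.2653)
θ=19°: P = B + -3.39·ex + 0.72·ey = (3.5769,4.7618)
θ=43°: B = A + 4.00·(cos43°, sin43°) = (2.9254, 2.7280)
θ=43°: |BD| = 9.4758
θ=43°: circle(B,6.00) ∩ circle(D,8.00): a=3.2604, h=5.0368
θ=43°:   candidates: C₊=(7.4979,6.6129) cross=47.728; C₋=(4.5977,-3.0342) cross=-47.728
θ=43°:   branch - wants cross < 0 → take C=(4.5977,-3.0342) (cross=-47.728)
θ=43°: ex = (C−B)/|BC| = (0.2787,-0.9604); ey = (0.9604,0.2787)
θ=43°: P = B + -3.39·ex + 0.72·ey = (2.6720,6.1843)
θ=66°: B = A + 4.00·(cos66°, sin66°) = (1.6269, 3.6542)
θ=66°: |BD| = 10.9979
θ=66°: circle(B,6.00) ∩ circle(D,8.00): a=4.2260, h=4.2593
θ=66°:   candidates: C₊=(7.0280,6.2673) cross=46.843; C₋=(4.1976,-1.7672) cross=-46.843
θ=66°:   branch - wants cross < 0 → take C=(4.1976,-1.7672) (cross=-46.843)
θ=66°: ex = (C−B)/|BC| = (0.4284,-0.9036); ey = (0.9036,0.4284)
θ=66°: P = B + -3.39·ex + 0.72·ey = (0.8251,7.0258)

θ=7°: 3.55 3.93
θ=19°: 3.58 4.76
θ=43°: 2.67 6.18
θ=66°: 0.83 7.03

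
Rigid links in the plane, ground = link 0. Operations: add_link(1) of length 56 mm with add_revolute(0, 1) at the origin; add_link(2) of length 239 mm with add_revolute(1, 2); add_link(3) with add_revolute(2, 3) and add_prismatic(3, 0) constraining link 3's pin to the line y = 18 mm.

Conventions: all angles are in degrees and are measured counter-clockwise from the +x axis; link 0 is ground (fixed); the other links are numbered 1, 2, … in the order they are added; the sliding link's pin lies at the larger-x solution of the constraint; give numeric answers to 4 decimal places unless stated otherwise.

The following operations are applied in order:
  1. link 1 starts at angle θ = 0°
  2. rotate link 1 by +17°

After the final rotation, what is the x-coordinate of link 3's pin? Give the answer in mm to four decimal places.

geometry: r = 56 mm, L = 239 mm, e = 18 mm; θ starts at 0°
rotate link 1 by +17°: θ ← 0° +17° = 17°
crank pin P = (r cos θ, r sin θ) = (53.553066, 16.372815)
h = r sin θ − e = 16.372815 − 18 = -1.627185
x = r cos θ + √(L² − h²) = 53.553066 + 238.994461 = 292.547527

292.5475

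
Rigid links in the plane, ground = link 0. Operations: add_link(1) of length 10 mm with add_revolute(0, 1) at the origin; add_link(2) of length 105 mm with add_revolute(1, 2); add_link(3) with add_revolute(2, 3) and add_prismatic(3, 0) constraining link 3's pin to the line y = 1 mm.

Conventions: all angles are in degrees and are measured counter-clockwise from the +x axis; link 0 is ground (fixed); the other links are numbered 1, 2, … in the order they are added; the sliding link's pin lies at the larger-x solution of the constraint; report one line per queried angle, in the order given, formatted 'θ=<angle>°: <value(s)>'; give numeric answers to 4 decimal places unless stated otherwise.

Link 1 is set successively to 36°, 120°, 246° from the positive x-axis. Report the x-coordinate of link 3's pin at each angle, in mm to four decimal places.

geometry: r = 10 mm, L = 105 mm, e = 1 mm
θ=36°: crank pin P = (r cos θ, r sin θ) = (8.090170, 5.877853)
θ=36°: h = r sin θ − e = 5.877853 − 1 = 4.877853
θ=36°: x = r cos θ + √(L² − h²) = 8.090170 + 104.886637 = 112.976807
θ=120°: crank pin P = (r cos θ, r sin θ) = (-5.000000, 8.660254)
θ=120°: h = r sin θ − e = 8.660254 − 1 = 7.660254
θ=120°: x = r cos θ + √(L² − h²) = -5.000000 + 104.720201 = 99.720201
θ=246°: crank pin P = (r cos θ, r sin θ) = (-4.067366, -9.135455)
θ=246°: h = r sin θ − e = -9.135455 − 1 = -10.135455
θ=246°: x = r cos θ + √(L² − h²) = -4.067366 + 104.509677 = 100.442310

θ=36°: 112.9768
θ=120°: 99.7202
θ=246°: 100.4423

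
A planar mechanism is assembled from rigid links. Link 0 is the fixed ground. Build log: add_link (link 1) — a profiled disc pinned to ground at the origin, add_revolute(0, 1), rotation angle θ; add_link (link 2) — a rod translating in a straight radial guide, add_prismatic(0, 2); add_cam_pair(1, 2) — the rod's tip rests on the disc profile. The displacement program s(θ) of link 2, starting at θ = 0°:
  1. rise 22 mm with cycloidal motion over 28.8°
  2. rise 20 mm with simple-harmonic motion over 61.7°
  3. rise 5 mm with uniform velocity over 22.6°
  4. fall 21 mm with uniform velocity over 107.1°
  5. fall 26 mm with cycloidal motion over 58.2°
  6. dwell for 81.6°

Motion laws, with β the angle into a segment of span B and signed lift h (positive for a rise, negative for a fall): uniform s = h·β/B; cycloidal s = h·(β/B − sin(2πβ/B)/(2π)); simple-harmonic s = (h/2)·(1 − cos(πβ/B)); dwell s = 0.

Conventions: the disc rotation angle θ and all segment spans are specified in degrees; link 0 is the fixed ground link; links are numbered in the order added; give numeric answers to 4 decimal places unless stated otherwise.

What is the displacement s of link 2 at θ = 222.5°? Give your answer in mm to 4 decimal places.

seg 1 [0°–28.8°] cycloidal, h=22: full span → s += 22 → s = 22.0000
seg 2 [28.8°–90.5°] simple-harmonic, h=20: full span → s += 20 → s = 42.0000
seg 3 [90.5°–113.1°] uniform, h=5: full span → s += 5 → s = 47.0000
seg 4 [113.1°–220.2°] uniform, h=-21: full span → s += -21 → s = 26.0000
seg 5 [220.2°–278.4°] cycloidal, h=-26: θ=222.5° here. β=2.3, B=58.2. -26·(0.0395 − sin(2π·0.0395)/(2π)) = -0.0105 → s = 25.9895

25.9895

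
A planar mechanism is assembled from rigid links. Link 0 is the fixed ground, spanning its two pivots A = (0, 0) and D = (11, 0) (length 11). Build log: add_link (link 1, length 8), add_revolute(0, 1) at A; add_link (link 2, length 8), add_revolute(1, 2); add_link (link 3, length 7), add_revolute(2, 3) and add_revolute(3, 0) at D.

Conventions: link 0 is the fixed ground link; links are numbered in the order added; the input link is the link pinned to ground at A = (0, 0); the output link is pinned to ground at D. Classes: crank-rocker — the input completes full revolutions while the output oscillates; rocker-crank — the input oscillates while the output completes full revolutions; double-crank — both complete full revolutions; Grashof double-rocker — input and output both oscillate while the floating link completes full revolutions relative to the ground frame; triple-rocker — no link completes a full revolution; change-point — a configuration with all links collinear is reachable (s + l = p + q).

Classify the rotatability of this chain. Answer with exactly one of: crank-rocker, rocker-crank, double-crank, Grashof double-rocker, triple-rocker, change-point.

lengths: ground=11, input=8, coupler=8, output=7
sorted: s=7 (shortest), l=11 (longest), p+q=16
s + l = 18 vs p + q = 16
s + l > p + q → non-Grashof → no link fully rotates → triple-rocker

triple-rocker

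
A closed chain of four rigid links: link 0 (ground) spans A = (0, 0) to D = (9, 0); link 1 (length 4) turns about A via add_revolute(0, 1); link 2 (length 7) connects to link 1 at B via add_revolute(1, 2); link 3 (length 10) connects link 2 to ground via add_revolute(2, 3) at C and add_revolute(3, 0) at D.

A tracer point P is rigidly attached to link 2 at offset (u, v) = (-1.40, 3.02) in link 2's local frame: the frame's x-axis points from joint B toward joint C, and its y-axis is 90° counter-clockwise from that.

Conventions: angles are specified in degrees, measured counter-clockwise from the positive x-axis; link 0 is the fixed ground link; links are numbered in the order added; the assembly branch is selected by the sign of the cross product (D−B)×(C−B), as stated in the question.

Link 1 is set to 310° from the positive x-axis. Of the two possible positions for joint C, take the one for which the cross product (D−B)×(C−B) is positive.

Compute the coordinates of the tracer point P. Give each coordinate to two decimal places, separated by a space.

A=(0,0), D=(9.00,0)
B = A + 4.00·(cos310°, sin310°) = (2.5712, -3.0642)
|BD| = 7.1217
circle(B,7.00) ∩ circle(D,10.00): a=-0.0197, h=7.0000
  candidates: C₊=(-0.4584,3.2463) cross=49.852; C₋=(5.5651,-9.3916) cross=-49.852
  branch + wants cross > 0 → take C=(-0.4584,3.2463) (cross=49.852)
ex = (C−B)/|BC| = (-0.4328,0.9015); ey = (-0.9015,-0.4328)
P = B + -1.40·ex + 3.02·ey = (0.4546,-5.6333)

0.45 -5.63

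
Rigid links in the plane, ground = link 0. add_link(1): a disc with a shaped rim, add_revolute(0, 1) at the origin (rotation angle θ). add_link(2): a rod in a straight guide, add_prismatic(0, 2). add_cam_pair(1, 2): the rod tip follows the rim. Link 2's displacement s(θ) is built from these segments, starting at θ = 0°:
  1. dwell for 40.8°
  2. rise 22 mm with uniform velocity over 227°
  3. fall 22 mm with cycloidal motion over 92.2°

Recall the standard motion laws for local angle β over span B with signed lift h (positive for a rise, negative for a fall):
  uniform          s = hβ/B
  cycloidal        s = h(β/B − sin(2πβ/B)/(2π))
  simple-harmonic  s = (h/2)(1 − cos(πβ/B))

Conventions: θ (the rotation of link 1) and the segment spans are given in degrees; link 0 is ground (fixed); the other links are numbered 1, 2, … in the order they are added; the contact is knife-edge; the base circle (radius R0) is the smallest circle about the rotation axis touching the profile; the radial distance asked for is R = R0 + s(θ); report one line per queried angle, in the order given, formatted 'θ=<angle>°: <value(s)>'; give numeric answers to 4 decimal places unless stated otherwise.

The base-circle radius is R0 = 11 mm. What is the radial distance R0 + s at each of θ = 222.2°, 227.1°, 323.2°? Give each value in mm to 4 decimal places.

segment 1 (0° to 40.8°, dwell): s unchanged at 0.0000
θ = 222.2° falls in segment 2 (40.8° to 267.8°, uniform, h = 22): β = 222.2 − 40.8 = 181.4°, B = 227°; Δs = 22·181.4/227 = 17.5806; s = 0.0000 + 17.5806 = 17.5806
θ = 227.1° falls in segment 2 (40.8° to 267.8°, uniform, h = 22): β = 227.1 − 40.8 = 186.3°, B = 227°; Δs = 22·186.3/227 = 18.0555; s = 0.0000 + 18.0555 = 18.0555
segment 2 (40.8° to 267.8°, uniform, h = 22) is passed completely: s = 0.0000 + (22) = 22.0000
θ = 323.2° falls in segment 3 (267.8° to 360°, cycloidal, h = -22): β = 323.2 − 267.8 = 55.4°, B = 92.2°; Δs = -22·(0.6009 − sin(2π·0.6009)/(2π)) = -15.2926; s = 22.0000 − 15.2926 = 6.7074
θ=222.2°: R = R0 + s = 11 + 17.5806 = 28.5806
θ=227.1°: R = R0 + s = 11 + 18.0555 = 29.0555
θ=323.2°: R = R0 + s = 11 + 6.7074 = 17.7074

θ=222.2°: 28.5806
θ=227.1°: 29.0555
θ=323.2°: 17.7074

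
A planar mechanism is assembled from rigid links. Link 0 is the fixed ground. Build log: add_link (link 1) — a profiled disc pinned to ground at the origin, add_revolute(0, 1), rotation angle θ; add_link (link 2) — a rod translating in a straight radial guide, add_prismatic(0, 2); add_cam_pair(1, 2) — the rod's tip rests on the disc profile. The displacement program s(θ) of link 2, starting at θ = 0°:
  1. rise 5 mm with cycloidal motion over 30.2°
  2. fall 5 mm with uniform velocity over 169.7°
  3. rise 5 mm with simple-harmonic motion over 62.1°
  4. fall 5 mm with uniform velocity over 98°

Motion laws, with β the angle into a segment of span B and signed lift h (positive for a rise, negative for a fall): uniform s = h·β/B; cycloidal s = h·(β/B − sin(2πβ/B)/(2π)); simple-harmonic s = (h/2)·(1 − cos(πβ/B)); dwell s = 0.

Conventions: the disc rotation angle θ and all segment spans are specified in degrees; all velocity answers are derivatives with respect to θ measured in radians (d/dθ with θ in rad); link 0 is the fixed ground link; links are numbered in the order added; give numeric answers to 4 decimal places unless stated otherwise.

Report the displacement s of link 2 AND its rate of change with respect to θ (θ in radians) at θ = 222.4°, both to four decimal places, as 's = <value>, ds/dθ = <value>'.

seg 1 [0°–30.2°] cycloidal, h=5: full span → s += 5 → s = 5.0000
seg 2 [30.2°–199.9°] uniform, h=-5: full span → s += -5 → s = 0.0000
seg 3 [199.9°–262°] simple-harmonic, h=5: θ=222.4° here. β=22.5, B=62.1. 5/2·(1 − cos(π·0.3623)) = 1.4521 → s = 1.4521
velocity in seg [199.9°–262°] (simple-harmonic), θ in radians: β = 22.5° = 0.3927 rad, B = 62.1° = 1.0838 rad; ds/dθ = (πh/(2B)) sin(πβ/B) = (π·5/(2·1.0838)) sin(π·0.3623) = 6.579020 mm/rad

s = 1.4521, ds/dθ = 6.5790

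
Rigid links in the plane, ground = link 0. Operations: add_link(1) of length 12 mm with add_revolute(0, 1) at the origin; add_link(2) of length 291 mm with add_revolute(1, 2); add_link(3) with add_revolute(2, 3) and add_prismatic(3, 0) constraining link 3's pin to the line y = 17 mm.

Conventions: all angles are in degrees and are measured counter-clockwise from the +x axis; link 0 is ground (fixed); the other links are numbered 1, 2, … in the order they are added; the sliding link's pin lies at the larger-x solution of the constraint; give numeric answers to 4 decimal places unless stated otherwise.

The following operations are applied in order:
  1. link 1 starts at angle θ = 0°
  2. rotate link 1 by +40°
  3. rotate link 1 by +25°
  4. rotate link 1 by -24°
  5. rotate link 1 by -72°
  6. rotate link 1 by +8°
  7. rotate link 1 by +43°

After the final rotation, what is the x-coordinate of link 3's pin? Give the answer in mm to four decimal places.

geometry: r = 12 mm, L = 291 mm, e = 17 mm; θ starts at 0°
rotate link 1 by +40°: θ ← 0° +40° = 40°
rotate link 1 by +25°: θ ← 40° +25° = 65°
rotate link 1 by -24°: θ ← 65° -24° = 41°
rotate link 1 by -72°: θ ← 41° -72° = -31°
rotate link 1 by +8°: θ ← -31° +8° = -23°
rotate link 1 by +43°: θ ← -23° +43° = 20°
crank pin P = (r cos θ, r sin θ) = (11.276311, 4.104242)
h = r sin θ − e = 4.104242 − 17 = -12.895758
x = r cos θ + √(L² − h²) = 11.276311 + 290.714120 = 301.990431

301.9904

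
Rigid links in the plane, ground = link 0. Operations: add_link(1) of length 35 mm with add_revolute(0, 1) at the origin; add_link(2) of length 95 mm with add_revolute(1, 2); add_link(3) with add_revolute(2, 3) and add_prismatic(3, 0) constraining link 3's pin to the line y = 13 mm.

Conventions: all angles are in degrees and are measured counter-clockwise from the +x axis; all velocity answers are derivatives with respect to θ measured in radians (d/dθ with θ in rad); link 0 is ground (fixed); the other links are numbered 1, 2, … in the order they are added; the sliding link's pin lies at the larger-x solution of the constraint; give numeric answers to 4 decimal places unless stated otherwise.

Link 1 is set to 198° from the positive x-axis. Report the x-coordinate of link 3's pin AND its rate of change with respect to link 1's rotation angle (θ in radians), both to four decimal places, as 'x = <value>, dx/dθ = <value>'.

geometry: r = 35 mm, L = 95 mm, e = 13 mm
crank pin P = (r cos θ, r sin θ) = (-33.286978, -10.815595)
h = r sin θ − e = -10.815595 − 13 = -23.815595
x = r cos θ + √(L² − h²) = -33.286978 + 91.966393 = 58.679415
dx/dθ = −r sin θ − h·r cos θ/√(L² − h²) (θ in radians; h = -23.815595) = 2.195607

x = 58.6794, dx/dθ = 2.1956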